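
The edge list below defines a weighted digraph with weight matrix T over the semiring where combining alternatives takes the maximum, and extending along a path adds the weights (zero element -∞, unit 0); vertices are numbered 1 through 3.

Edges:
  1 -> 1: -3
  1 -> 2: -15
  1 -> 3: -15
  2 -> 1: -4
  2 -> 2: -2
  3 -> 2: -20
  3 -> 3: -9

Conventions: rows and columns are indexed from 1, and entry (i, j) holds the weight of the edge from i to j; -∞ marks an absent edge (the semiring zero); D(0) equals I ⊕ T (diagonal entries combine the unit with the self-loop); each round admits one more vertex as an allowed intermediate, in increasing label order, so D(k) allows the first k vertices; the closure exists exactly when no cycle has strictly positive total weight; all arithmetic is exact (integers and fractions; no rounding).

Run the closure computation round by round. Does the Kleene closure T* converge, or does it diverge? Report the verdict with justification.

D(0):
  [0, -15, -15]
  [-4, 0, -∞]
  [-∞, -20, 0]
D(1):
  [0, -15, -15]
  [-4, 0, -19]
  [-∞, -20, 0]
D(2):
  [0, -15, -15]
  [-4, 0, -19]
  [-24, -20, 0]
D(3):
  [0, -15, -15]
  [-4, 0, -19]
  [-24, -20, 0]
Key observation: every diagonal entry stays at the unit through all rounds, so no improving cycle exists.
Answer: CONVERGES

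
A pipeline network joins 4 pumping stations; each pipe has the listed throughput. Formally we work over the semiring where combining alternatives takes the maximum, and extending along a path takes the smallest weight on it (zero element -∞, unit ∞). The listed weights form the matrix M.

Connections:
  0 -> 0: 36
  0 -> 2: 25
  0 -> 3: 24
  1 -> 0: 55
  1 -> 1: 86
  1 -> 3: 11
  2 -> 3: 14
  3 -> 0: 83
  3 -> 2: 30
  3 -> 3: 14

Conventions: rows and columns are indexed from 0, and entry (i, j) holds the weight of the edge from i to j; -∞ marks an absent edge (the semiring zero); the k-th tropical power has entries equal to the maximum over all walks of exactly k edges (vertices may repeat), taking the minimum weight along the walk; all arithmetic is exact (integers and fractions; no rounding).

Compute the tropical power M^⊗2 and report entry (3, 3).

M^⊗2:
  [36, -∞, 25, 24]
  [55, 86, 25, 24]
  [14, -∞, 14, 14]
  [36, -∞, 25, 24]
Key observation: the optimum is the walk 3->0->3, with weight 83 min 24 = 24.
Optimal value attained by: walk 3->0->3.
Answer: (M^⊗2)[3][3] = 24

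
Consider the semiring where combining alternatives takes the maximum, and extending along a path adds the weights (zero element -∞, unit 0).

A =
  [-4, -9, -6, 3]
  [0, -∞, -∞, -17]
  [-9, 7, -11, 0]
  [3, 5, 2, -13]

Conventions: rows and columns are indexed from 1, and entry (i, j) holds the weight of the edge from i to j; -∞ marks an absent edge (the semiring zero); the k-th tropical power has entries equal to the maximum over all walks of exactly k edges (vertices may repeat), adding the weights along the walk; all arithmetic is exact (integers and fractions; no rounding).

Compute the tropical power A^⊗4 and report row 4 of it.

A^⊗2:
  [6, 8, 5, -1]
  [-4, -9, -6, 3]
  [7, 5, 2, -6]
  [5, 9, -3, 6]
A^⊗3:
  [8, 12, 1, 9]
  [6, 8, 5, -1]
  [5, 9, 1, 10]
  [9, 11, 8, 8]
A^⊗4:
  [12, 14, 11, 11]
  [8, 12, 1, 9]
  [13, 15, 12, 8]
  [11, 15, 10, 12]
Answer: row 4 of A^⊗4 = [11, 15, 10, 12]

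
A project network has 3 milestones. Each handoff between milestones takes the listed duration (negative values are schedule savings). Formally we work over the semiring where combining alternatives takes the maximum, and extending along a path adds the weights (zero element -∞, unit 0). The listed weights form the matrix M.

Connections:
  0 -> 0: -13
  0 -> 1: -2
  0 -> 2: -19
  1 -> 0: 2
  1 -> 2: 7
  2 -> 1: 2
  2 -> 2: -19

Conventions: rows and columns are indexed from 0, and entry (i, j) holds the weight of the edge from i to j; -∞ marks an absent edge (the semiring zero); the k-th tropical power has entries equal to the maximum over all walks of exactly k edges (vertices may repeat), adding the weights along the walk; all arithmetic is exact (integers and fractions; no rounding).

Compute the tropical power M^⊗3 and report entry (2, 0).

M^⊗2:
  [0, -15, 5]
  [-11, 9, -12]
  [4, -17, 9]
M^⊗3:
  [-13, 7, -8]
  [11, -10, 16]
  [-9, 11, -10]
Key observation: the optimum is the walk 2->1->0->0, with weight 2 + 2 + (-13) = -9.
Optimal value attained by: walk 2->1->0->0.
Answer: (M^⊗3)[2][0] = -9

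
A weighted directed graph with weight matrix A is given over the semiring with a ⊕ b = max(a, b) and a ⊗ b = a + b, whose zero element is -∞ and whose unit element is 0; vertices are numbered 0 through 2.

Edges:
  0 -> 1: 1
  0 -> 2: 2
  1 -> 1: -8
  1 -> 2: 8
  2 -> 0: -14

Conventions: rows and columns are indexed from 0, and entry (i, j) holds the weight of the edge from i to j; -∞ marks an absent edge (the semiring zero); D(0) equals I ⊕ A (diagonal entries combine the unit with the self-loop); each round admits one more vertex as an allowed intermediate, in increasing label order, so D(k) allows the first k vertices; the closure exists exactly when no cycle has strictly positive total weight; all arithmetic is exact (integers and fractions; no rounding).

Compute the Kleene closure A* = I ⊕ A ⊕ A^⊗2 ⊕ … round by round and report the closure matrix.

D(0):
  [0, 1, 2]
  [-∞, 0, 8]
  [-14, -∞, 0]
D(1):
  [0, 1, 2]
  [-∞, 0, 8]
  [-14, -13, 0]
D(2):
  [0, 1, 9]
  [-∞, 0, 8]
  [-14, -13, 0]
D(3):
  [0, 1, 9]
  [-6, 0, 8]
  [-14, -13, 0]
Answer: A* = [[0, 1, 9], [-6, 0, 8], [-14, -13, 0]]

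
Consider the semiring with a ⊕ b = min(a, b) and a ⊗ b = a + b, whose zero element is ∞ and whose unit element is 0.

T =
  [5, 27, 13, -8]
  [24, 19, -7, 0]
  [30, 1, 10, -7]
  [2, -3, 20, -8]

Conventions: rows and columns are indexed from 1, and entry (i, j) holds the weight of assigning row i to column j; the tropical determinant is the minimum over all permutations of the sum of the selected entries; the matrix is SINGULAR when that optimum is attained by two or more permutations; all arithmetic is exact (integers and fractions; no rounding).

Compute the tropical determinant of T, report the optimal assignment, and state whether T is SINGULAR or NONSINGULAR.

σ = (1, 2, 3, 4): 5 + 19 + 10 + (-8) = 26
σ = (1, 2, 4, 3): 5 + 19 + (-7) + 20 = 37
σ = (1, 3, 2, 4): 5 + (-7) + 1 + (-8) = -9
σ = (1, 3, 4, 2): 5 + (-7) + (-7) + (-3) = -12
σ = (1, 4, 2, 3): 5 + 0 + 1 + 20 = 26
σ = (1, 4, 3, 2): 5 + 0 + 10 + (-3) = 12
σ = (2, 1, 3, 4): 27 + 24 + 10 + (-8) = 53
σ = (2, 1, 4, 3): 27 + 24 + (-7) + 20 = 64
σ = (2, 3, 1, 4): 27 + (-7) + 30 + (-8) = 42
σ = (2, 3, 4, 1): 27 + (-7) + (-7) + 2 = 15
σ = (2, 4, 1, 3): 27 + 0 + 30 + 20 = 77
σ = (2, 4, 3, 1): 27 + 0 + 10 + 2 = 39
σ = (3, 1, 2, 4): 13 + 24 + 1 + (-8) = 30
σ = (3, 1, 4, 2): 13 + 24 + (-7) + (-3) = 27
σ = (3, 2, 1, 4): 13 + 19 + 30 + (-8) = 54
σ = (3, 2, 4, 1): 13 + 19 + (-7) + 2 = 27
σ = (3, 4, 1, 2): 13 + 0 + 30 + (-3) = 40
σ = (3, 4, 2, 1): 13 + 0 + 1 + 2 = 16
σ = (4, 1, 2, 3): (-8) + 24 + 1 + 20 = 37
σ = (4, 1, 3, 2): (-8) + 24 + 10 + (-3) = 23
σ = (4, 2, 1, 3): (-8) + 19 + 30 + 20 = 61
σ = (4, 2, 3, 1): (-8) + 19 + 10 + 2 = 23
σ = (4, 3, 1, 2): (-8) + (-7) + 30 + (-3) = 12
σ = (4, 3, 2, 1): (-8) + (-7) + 1 + 2 = -12
Optimal value attained by: σ = (1, 3, 4, 2).
Answer: det⊕(T) = -12; verdict: SINGULAR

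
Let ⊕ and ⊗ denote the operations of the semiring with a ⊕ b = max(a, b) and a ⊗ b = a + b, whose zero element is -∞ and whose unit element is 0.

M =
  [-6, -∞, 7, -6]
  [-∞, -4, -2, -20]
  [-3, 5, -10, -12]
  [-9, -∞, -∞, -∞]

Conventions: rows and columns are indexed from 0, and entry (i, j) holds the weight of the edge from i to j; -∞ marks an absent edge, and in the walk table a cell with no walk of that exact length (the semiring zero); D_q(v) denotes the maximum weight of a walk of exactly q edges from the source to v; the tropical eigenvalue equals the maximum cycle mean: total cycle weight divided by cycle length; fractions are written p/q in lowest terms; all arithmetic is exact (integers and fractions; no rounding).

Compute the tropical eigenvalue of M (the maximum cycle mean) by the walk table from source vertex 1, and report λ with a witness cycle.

q=0: [-∞, 0, -∞, -∞]
q=1: [-∞, -4, -2, -20]
q=2: [-5, 3, -6, -14]
q=3: [-9, -1, 2, -11]
q=4: [-1, 7, -2, -10]
Optimal cycle mean attained by: cycle 0->2->0, total 7 + (-3), length 2.
Answer: λ = 2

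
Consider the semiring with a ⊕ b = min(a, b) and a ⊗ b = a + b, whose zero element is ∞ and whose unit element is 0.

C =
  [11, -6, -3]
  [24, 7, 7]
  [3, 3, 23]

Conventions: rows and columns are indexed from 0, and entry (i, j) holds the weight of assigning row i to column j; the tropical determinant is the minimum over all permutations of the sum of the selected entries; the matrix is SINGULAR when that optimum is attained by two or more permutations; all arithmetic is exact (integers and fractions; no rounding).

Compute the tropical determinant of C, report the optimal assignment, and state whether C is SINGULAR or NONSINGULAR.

σ = (0, 1, 2): 11 + 7 + 23 = 41
σ = (0, 2, 1): 11 + 7 + 3 = 21
σ = (1, 0, 2): (-6) + 24 + 23 = 41
σ = (1, 2, 0): (-6) + 7 + 3 = 4
σ = (2, 0, 1): (-3) + 24 + 3 = 24
σ = (2, 1, 0): (-3) + 7 + 3 = 7
Optimal value attained by: σ = (1, 2, 0).
Answer: det⊕(C) = 4; verdict: NONSINGULAR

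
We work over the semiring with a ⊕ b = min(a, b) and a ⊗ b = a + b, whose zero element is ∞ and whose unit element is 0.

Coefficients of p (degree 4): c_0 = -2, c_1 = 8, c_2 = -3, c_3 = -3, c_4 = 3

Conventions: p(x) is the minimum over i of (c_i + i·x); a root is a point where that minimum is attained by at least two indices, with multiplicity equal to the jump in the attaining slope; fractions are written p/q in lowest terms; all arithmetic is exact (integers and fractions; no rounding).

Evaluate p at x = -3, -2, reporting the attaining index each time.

p(-3) = min(-2+0·(-3)=-2, 8+1·(-3)=5, -3+2·(-3)=-9, -3+3·(-3)=-12, 3+4·(-3)=-9) = -12 (attained by i=3)
p(-2) = min(-2+0·(-2)=-2, 8+1·(-2)=6, -3+2·(-2)=-7, -3+3·(-2)=-9, 3+4·(-2)=-5) = -9 (attained by i=3)
Answer: p(-3) = -12; p(-2) = -9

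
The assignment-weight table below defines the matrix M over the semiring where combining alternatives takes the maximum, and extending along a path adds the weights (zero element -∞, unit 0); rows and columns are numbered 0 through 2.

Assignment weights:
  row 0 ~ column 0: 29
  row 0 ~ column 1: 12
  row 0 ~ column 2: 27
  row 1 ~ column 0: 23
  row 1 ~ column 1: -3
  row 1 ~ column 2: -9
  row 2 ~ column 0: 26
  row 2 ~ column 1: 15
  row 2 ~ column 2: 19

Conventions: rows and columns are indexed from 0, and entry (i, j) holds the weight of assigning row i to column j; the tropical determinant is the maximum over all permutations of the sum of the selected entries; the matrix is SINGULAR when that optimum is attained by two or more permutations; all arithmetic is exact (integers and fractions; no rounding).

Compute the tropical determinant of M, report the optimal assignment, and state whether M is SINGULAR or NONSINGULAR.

σ = (0, 1, 2): 29 + (-3) + 19 = 45
σ = (0, 2, 1): 29 + (-9) + 15 = 35
σ = (1, 0, 2): 12 + 23 + 19 = 54
σ = (1, 2, 0): 12 + (-9) + 26 = 29
σ = (2, 0, 1): 27 + 23 + 15 = 65
σ = (2, 1, 0): 27 + (-3) + 26 = 50
Optimal value attained by: σ = (2, 0, 1).
Answer: det⊕(M) = 65; verdict: NONSINGULAR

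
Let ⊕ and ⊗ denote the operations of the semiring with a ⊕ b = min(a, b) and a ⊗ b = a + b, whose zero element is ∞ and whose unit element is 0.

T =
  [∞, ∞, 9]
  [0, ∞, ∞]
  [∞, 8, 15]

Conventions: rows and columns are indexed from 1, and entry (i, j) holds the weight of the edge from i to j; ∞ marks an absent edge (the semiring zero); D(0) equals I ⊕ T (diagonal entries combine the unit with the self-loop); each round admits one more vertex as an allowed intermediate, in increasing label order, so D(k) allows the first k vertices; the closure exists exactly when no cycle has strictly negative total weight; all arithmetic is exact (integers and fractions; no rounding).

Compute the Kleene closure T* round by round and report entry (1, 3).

D(0):
  [0, ∞, 9]
  [0, 0, ∞]
  [∞, 8, 0]
D(1):
  [0, ∞, 9]
  [0, 0, 9]
  [∞, 8, 0]
D(2):
  [0, ∞, 9]
  [0, 0, 9]
  [8, 8, 0]
D(3):
  [0, 17, 9]
  [0, 0, 9]
  [8, 8, 0]
Answer: T*[1][3] = 9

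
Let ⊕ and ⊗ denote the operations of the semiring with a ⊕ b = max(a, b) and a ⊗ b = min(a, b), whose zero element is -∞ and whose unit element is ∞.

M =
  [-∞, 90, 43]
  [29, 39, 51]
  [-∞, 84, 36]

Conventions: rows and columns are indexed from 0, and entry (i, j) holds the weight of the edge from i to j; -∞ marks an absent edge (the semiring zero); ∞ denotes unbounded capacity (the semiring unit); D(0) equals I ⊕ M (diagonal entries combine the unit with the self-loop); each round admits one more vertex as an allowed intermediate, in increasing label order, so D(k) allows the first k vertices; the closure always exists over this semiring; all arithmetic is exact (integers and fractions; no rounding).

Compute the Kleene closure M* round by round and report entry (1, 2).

D(0):
  [∞, 90, 43]
  [29, ∞, 51]
  [-∞, 84, ∞]
D(1):
  [∞, 90, 43]
  [29, ∞, 51]
  [-∞, 84, ∞]
D(2):
  [∞, 90, 51]
  [29, ∞, 51]
  [29, 84, ∞]
D(3):
  [∞, 90, 51]
  [29, ∞, 51]
  [29, 84, ∞]
Answer: M*[1][2] = 51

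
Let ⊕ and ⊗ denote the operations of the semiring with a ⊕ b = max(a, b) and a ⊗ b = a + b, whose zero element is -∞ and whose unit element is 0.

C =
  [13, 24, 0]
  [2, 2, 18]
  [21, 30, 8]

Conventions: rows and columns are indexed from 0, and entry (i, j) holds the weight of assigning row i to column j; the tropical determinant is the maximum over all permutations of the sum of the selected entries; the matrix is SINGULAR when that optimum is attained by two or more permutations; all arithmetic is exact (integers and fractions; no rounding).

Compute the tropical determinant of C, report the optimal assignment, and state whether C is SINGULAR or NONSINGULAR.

σ = (0, 1, 2): 13 + 2 + 8 = 23
σ = (0, 2, 1): 13 + 18 + 30 = 61
σ = (1, 0, 2): 24 + 2 + 8 = 34
σ = (1, 2, 0): 24 + 18 + 21 = 63
σ = (2, 0, 1): 0 + 2 + 30 = 32
σ = (2, 1, 0): 0 + 2 + 21 = 23
Optimal value attained by: σ = (1, 2, 0).
Answer: det⊕(C) = 63; verdict: NONSINGULAR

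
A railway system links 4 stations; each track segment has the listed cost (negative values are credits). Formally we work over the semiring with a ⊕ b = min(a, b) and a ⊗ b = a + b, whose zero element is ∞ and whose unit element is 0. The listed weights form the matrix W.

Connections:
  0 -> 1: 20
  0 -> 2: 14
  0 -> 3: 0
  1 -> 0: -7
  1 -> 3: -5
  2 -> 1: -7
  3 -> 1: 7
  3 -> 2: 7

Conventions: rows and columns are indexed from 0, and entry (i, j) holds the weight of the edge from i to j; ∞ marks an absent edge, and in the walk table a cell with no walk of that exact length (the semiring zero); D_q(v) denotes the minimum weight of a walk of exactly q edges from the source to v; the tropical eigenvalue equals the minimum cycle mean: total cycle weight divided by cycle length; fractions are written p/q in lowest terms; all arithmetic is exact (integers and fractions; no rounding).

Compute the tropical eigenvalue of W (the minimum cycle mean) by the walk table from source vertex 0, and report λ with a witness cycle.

q=0: [0, ∞, ∞, ∞]
q=1: [∞, 20, 14, 0]
q=2: [13, 7, 7, 15]
q=3: [0, 0, 22, 2]
q=4: [-7, 9, 9, -5]
Optimal cycle mean attained by: cycle 0->3->2->1->0, total 0 + 7 + (-7) + (-7), length 4.
Answer: λ = -7/4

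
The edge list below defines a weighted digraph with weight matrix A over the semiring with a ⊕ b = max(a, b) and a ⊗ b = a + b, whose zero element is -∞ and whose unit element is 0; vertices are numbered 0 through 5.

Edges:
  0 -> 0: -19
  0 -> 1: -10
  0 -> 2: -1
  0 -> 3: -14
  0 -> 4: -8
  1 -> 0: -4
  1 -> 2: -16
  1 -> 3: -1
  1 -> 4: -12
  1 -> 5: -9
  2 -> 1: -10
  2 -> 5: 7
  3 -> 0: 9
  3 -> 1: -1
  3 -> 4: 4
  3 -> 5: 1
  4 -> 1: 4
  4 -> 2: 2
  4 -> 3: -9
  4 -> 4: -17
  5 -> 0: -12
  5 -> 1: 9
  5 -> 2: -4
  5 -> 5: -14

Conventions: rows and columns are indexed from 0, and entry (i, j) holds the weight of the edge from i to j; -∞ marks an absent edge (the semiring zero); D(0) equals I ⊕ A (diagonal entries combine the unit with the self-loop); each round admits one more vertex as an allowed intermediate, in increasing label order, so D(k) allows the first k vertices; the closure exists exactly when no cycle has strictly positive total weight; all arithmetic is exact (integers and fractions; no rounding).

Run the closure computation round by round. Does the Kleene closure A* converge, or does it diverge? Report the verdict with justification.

D(0):
  [0, -10, -1, -14, -8, -∞]
  [-4, 0, -16, -1, -12, -9]
  [-∞, -10, 0, -∞, -∞, 7]
  [9, -1, -∞, 0, 4, 1]
  [-∞, 4, 2, -9, 0, -∞]
  [-12, 9, -4, -∞, -∞, 0]
D(1):
  [0, -10, -1, -14, -8, -∞]
  [-4, 0, -5, -1, -12, -9]
  [-∞, -10, 0, -∞, -∞, 7]
  [9, -1, 8, 0, 4, 1]
  [-∞, 4, 2, -9, 0, -∞]
  [-12, 9, -4, -26, -20, 0]
D(2):
  [0, -10, -1, -11, -8, -19]
  [-4, 0, -5, -1, -12, -9]
  [-14, -10, 0, -11, -22, 7]
  [9, -1, 8, 0, 4, 1]
  [0, 4, 2, 3, 0, -5]
  [5, 9, 4, 8, -3, 0]
Detection: at round 3, diagonal entry (5, 5) turns strictly positive.
Key observation: the cycle 5->1->0->2->5 has total weight 9 + (-4) + (-1) + 7, which is strictly positive.
Answer: DIVERGES — positive cycle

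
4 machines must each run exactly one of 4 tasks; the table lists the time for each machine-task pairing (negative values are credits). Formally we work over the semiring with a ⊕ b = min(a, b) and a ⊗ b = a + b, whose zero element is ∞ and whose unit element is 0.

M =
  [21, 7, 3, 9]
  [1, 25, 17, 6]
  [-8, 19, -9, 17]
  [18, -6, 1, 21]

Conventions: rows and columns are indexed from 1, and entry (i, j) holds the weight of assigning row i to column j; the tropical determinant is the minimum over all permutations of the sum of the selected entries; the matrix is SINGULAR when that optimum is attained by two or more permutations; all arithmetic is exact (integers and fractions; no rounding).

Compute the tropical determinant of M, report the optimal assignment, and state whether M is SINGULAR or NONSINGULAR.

σ = (1, 2, 3, 4): 21 + 25 + (-9) + 21 = 58
σ = (1, 2, 4, 3): 21 + 25 + 17 + 1 = 64
σ = (1, 3, 2, 4): 21 + 17 + 19 + 21 = 78
σ = (1, 3, 4, 2): 21 + 17 + 17 + (-6) = 49
σ = (1, 4, 2, 3): 21 + 6 + 19 + 1 = 47
σ = (1, 4, 3, 2): 21 + 6 + (-9) + (-6) = 12
σ = (2, 1, 3, 4): 7 + 1 + (-9) + 21 = 20
σ = (2, 1, 4, 3): 7 + 1 + 17 + 1 = 26
σ = (2, 3, 1, 4): 7 + 17 + (-8) + 21 = 37
σ = (2, 3, 4, 1): 7 + 17 + 17 + 18 = 59
σ = (2, 4, 1, 3): 7 + 6 + (-8) + 1 = 6
σ = (2, 4, 3, 1): 7 + 6 + (-9) + 18 = 22
σ = (3, 1, 2, 4): 3 + 1 + 19 + 21 = 44
σ = (3, 1, 4, 2): 3 + 1 + 17 + (-6) = 15
σ = (3, 2, 1, 4): 3 + 25 + (-8) + 21 = 41
σ = (3, 2, 4, 1): 3 + 25 + 17 + 18 = 63
σ = (3, 4, 1, 2): 3 + 6 + (-8) + (-6) = -5
σ = (3, 4, 2, 1): 3 + 6 + 19 + 18 = 46
σ = (4, 1, 2, 3): 9 + 1 + 19 + 1 = 30
σ = (4, 1, 3, 2): 9 + 1 + (-9) + (-6) = -5
σ = (4, 2, 1, 3): 9 + 25 + (-8) + 1 = 27
σ = (4, 2, 3, 1): 9 + 25 + (-9) + 18 = 43
σ = (4, 3, 1, 2): 9 + 17 + (-8) + (-6) = 12
σ = (4, 3, 2, 1): 9 + 17 + 19 + 18 = 63
Optimal value attained by: σ = (3, 4, 1, 2).
Answer: det⊕(M) = -5; verdict: SINGULAR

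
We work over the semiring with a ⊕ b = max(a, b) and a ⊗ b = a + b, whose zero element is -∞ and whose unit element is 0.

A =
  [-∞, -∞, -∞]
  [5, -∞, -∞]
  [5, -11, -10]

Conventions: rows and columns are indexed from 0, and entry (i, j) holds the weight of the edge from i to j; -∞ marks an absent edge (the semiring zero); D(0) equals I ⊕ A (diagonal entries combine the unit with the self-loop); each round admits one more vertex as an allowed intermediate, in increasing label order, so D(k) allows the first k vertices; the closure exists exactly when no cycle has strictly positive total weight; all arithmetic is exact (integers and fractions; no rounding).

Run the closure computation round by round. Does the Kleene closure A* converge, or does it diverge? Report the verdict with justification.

D(0):
  [0, -∞, -∞]
  [5, 0, -∞]
  [5, -11, 0]
D(1):
  [0, -∞, -∞]
  [5, 0, -∞]
  [5, -11, 0]
D(2):
  [0, -∞, -∞]
  [5, 0, -∞]
  [5, -11, 0]
D(3):
  [0, -∞, -∞]
  [5, 0, -∞]
  [5, -11, 0]
Key observation: every diagonal entry stays at the unit through all rounds, so no improving cycle exists.
Answer: CONVERGES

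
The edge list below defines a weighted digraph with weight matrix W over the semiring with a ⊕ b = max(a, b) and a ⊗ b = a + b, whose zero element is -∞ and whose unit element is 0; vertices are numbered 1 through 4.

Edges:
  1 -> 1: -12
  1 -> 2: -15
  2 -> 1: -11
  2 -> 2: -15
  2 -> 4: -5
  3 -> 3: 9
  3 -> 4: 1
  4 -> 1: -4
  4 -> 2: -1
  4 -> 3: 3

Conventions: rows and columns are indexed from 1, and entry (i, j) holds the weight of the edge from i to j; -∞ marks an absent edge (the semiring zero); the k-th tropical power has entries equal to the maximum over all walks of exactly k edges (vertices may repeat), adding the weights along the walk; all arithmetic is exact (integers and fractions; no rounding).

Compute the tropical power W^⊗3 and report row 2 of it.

W^⊗2:
  [-24, -27, -∞, -20]
  [-9, -6, -2, -20]
  [-3, 0, 18, 10]
  [-12, -16, 12, 4]
W^⊗3:
  [-24, -21, -17, -32]
  [-17, -21, 7, -1]
  [6, 9, 27, 19]
  [0, 3, 21, 13]
Answer: row 2 of W^⊗3 = [-17, -21, 7, -1]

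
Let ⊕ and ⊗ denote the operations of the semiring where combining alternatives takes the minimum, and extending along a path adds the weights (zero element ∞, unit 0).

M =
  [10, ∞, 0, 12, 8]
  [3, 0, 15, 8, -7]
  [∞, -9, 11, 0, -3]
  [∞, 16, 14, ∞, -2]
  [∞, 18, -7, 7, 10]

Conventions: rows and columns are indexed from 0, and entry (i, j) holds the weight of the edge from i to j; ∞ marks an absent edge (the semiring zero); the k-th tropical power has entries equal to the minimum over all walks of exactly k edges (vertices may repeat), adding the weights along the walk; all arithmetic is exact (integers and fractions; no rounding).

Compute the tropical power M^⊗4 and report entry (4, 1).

M^⊗2:
  [20, -9, 1, 0, -3]
  [3, 0, -14, 0, -7]
  [-6, -9, -10, -1, -16]
  [19, 5, -9, 5, 8]
  [21, -16, 3, -7, -10]
M^⊗3:
  [-6, -9, -10, -1, -16]
  [3, -23, -14, -14, -17]
  [-6, -19, -23, -10, -16]
  [8, -18, 1, -9, -12]
  [-13, -16, -17, -8, -23]
M^⊗4:
  [-6, -19, -23, -10, -16]
  [-20, -23, -24, -15, -30]
  [-16, -32, -23, -23, -26]
  [-15, -18, -19, -10, -25]
  [-13, -26, -30, -17, -23]
Key observation: the optimum is the walk 4->2->4->2->1, with weight (-7) + (-3) + (-7) + (-9) = -26.
Optimal value attained by: walk 4->2->4->2->1.
Answer: (M^⊗4)[4][1] = -26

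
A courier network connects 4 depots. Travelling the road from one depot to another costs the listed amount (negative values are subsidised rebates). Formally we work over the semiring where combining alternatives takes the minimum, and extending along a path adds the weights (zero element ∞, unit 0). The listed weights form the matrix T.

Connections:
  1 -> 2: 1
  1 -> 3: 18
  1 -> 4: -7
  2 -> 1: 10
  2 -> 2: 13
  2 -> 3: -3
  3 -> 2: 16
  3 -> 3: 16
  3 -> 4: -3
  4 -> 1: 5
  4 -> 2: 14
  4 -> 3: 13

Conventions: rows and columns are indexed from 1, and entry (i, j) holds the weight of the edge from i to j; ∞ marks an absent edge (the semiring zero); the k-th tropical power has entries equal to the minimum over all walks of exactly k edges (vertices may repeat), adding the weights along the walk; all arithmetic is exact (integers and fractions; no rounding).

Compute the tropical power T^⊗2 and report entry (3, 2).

T^⊗2:
  [-2, 7, -2, 15]
  [23, 11, 10, -6]
  [2, 11, 10, 13]
  [24, 6, 11, -2]
Key observation: the optimum is the walk 3->4->2, with weight (-3) + 14 = 11.
Optimal value attained by: walk 3->4->2.
Answer: (T^⊗2)[3][2] = 11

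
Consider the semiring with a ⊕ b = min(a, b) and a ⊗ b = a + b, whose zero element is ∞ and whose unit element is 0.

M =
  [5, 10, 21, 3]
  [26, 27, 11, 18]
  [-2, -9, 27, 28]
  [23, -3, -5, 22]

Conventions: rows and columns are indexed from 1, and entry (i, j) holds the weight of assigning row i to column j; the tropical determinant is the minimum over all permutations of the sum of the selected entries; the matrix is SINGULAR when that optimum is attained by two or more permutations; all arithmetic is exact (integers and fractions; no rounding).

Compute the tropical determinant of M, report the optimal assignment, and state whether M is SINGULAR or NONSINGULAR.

σ = (1, 2, 3, 4): 5 + 27 + 27 + 22 = 81
σ = (1, 2, 4, 3): 5 + 27 + 28 + (-5) = 55
σ = (1, 3, 2, 4): 5 + 11 + (-9) + 22 = 29
σ = (1, 3, 4, 2): 5 + 11 + 28 + (-3) = 41
σ = (1, 4, 2, 3): 5 + 18 + (-9) + (-5) = 9
σ = (1, 4, 3, 2): 5 + 18 + 27 + (-3) = 47
σ = (2, 1, 3, 4): 10 + 26 + 27 + 22 = 85
σ = (2, 1, 4, 3): 10 + 26 + 28 + (-5) = 59
σ = (2, 3, 1, 4): 10 + 11 + (-2) + 22 = 41
σ = (2, 3, 4, 1): 10 + 11 + 28 + 23 = 72
σ = (2, 4, 1, 3): 10 + 18 + (-2) + (-5) = 21
σ = (2, 4, 3, 1): 10 + 18 + 27 + 23 = 78
σ = (3, 1, 2, 4): 21 + 26 + (-9) + 22 = 60
σ = (3, 1, 4, 2): 21 + 26 + 28 + (-3) = 72
σ = (3, 2, 1, 4): 21 + 27 + (-2) + 22 = 68
σ = (3, 2, 4, 1): 21 + 27 + 28 + 23 = 99
σ = (3, 4, 1, 2): 21 + 18 + (-2) + (-3) = 34
σ = (3, 4, 2, 1): 21 + 18 + (-9) + 23 = 53
σ = (4, 1, 2, 3): 3 + 26 + (-9) + (-5) = 15
σ = (4, 1, 3, 2): 3 + 26 + 27 + (-3) = 53
σ = (4, 2, 1, 3): 3 + 27 + (-2) + (-5) = 23
σ = (4, 2, 3, 1): 3 + 27 + 27 + 23 = 80
σ = (4, 3, 1, 2): 3 + 11 + (-2) + (-3) = 9
σ = (4, 3, 2, 1): 3 + 11 + (-9) + 23 = 28
Optimal value attained by: σ = (1, 4, 2, 3).
Answer: det⊕(M) = 9; verdict: SINGULAR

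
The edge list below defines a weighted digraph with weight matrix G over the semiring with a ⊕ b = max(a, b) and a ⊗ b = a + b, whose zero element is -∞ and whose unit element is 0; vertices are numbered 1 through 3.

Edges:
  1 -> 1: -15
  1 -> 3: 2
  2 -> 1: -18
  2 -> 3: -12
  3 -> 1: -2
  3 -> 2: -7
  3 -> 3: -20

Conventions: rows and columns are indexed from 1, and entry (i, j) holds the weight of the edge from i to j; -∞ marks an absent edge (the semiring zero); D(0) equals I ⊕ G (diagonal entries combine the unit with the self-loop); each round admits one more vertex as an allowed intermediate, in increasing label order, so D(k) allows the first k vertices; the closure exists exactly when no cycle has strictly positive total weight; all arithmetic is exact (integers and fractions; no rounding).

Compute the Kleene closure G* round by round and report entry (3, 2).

D(0):
  [0, -∞, 2]
  [-18, 0, -12]
  [-2, -7, 0]
D(1):
  [0, -∞, 2]
  [-18, 0, -12]
  [-2, -7, 0]
D(2):
  [0, -∞, 2]
  [-18, 0, -12]
  [-2, -7, 0]
D(3):
  [0, -5, 2]
  [-14, 0, -12]
  [-2, -7, 0]
Answer: G*[3][2] = -7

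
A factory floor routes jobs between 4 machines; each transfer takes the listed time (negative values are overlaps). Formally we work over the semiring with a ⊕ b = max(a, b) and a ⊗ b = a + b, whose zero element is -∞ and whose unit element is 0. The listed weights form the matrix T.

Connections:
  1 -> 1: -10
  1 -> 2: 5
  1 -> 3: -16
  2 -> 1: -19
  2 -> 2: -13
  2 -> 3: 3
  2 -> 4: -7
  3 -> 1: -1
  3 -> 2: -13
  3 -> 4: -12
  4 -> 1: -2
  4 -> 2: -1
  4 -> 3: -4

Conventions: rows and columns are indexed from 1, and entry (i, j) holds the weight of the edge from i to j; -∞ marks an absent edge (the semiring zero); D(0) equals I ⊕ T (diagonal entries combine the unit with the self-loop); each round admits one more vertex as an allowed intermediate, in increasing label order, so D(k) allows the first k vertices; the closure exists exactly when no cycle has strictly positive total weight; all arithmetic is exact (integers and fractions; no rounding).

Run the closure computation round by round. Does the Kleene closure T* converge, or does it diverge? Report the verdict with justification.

D(0):
  [0, 5, -16, -∞]
  [-19, 0, 3, -7]
  [-1, -13, 0, -12]
  [-2, -1, -4, 0]
D(1):
  [0, 5, -16, -∞]
  [-19, 0, 3, -7]
  [-1, 4, 0, -12]
  [-2, 3, -4, 0]
Detection: at round 2, diagonal entry (3, 3) turns strictly positive.
Key observation: the cycle 3->1->2->3 has total weight (-1) + 5 + 3, which is strictly positive.
Answer: DIVERGES — positive cycle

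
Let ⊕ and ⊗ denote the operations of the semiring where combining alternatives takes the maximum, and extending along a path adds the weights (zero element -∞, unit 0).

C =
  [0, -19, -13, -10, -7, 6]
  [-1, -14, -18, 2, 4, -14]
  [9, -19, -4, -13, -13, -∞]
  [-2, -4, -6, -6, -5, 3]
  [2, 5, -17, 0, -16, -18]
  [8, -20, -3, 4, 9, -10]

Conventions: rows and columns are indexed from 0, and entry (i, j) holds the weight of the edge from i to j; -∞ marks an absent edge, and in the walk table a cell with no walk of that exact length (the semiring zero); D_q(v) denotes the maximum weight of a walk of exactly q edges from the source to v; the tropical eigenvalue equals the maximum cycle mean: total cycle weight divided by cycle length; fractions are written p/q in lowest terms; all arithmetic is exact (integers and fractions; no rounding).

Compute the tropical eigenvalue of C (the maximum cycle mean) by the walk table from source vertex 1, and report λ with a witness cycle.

q=0: [-∞, 0, -∞, -∞, -∞, -∞]
q=1: [-1, -14, -18, 2, 4, -14]
q=2: [6, 9, -4, 4, -3, 5]
q=3: [13, 2, 2, 11, 14, 12]
q=4: [20, 19, 9, 16, 21, 19]
q=5: [27, 26, 16, 23, 28, 26]
q=6: [34, 33, 23, 30, 35, 33]
Optimal cycle mean attained by: cycle 0->5->0, total 6 + 8, length 2.
Answer: λ = 7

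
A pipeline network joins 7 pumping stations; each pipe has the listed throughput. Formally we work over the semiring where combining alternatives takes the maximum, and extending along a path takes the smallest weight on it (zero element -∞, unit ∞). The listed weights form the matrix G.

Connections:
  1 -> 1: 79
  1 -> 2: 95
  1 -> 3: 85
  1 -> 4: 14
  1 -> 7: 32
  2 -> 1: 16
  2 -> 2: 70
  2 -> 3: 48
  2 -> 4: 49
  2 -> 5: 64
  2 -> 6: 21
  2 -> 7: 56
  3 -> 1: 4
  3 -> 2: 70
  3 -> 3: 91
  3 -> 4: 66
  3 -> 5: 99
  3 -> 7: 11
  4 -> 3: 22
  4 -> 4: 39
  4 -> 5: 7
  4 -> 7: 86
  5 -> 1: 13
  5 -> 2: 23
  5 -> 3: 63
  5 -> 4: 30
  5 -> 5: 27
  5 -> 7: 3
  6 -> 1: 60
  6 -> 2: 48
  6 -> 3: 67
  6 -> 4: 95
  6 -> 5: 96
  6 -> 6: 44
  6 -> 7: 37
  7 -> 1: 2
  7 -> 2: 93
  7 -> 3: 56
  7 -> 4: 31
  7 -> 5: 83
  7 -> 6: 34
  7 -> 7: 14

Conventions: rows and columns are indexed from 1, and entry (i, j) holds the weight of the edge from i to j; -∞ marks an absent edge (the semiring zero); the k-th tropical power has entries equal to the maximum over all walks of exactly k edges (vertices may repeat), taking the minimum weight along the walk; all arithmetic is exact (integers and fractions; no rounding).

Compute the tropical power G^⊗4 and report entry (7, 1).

G^⊗2:
  [79, 79, 85, 66, 85, 32, 56]
  [21, 70, 63, 49, 64, 34, 56]
  [16, 70, 91, 66, 91, 21, 66]
  [7, 86, 56, 39, 83, 34, 39]
  [16, 63, 63, 63, 63, 21, 30]
  [60, 67, 67, 66, 67, 44, 86]
  [34, 70, 63, 56, 64, 34, 56]
G^⊗3:
  [79, 79, 85, 66, 85, 34, 66]
  [34, 70, 63, 63, 64, 34, 56]
  [21, 70, 91, 66, 91, 34, 66]
  [34, 70, 63, 56, 64, 34, 56]
  [21, 63, 63, 63, 63, 30, 63]
  [60, 86, 67, 66, 83, 44, 66]
  [34, 70, 63, 63, 64, 34, 56]
G^⊗4:
  [79, 79, 85, 66, 85, 34, 66]
  [34, 70, 63, 63, 64, 34, 63]
  [34, 70, 91, 66, 91, 34, 66]
  [34, 70, 63, 63, 64, 34, 56]
  [30, 63, 63, 63, 63, 34, 63]
  [60, 70, 67, 66, 67, 44, 66]
  [34, 70, 63, 63, 64, 34, 63]
Key observation: the optimum is the walk 7->2->7->6->1, with weight 93 min 56 min 34 min 60 = 34.
Optimal value attained by: walk 7->2->7->6->1.
Answer: (G^⊗4)[7][1] = 34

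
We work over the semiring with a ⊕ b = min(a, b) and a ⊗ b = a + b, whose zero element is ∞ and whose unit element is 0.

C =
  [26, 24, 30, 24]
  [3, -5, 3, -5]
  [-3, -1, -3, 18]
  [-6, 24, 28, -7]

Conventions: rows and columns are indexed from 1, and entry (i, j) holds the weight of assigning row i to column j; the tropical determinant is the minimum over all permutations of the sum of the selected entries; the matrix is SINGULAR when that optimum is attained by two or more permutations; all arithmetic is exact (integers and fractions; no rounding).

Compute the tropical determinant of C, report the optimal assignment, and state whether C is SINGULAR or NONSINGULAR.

σ = (1, 2, 3, 4): 26 + (-5) + (-3) + (-7) = 11
σ = (1, 2, 4, 3): 26 + (-5) + 18 + 28 = 67
σ = (1, 3, 2, 4): 26 + 3 + (-1) + (-7) = 21
σ = (1, 3, 4, 2): 26 + 3 + 18 + 24 = 71
σ = (1, 4, 2, 3): 26 + (-5) + (-1) + 28 = 48
σ = (1, 4, 3, 2): 26 + (-5) + (-3) + 24 = 42
σ = (2, 1, 3, 4): 24 + 3 + (-3) + (-7) = 17
σ = (2, 1, 4, 3): 24 + 3 + 18 + 28 = 73
σ = (2, 3, 1, 4): 24 + 3 + (-3) + (-7) = 17
σ = (2, 3, 4, 1): 24 + 3 + 18 + (-6) = 39
σ = (2, 4, 1, 3): 24 + (-5) + (-3) + 28 = 44
σ = (2, 4, 3, 1): 24 + (-5) + (-3) + (-6) = 10
σ = (3, 1, 2, 4): 30 + 3 + (-1) + (-7) = 25
σ = (3, 1, 4, 2): 30 + 3 + 18 + 24 = 75
σ = (3, 2, 1, 4): 30 + (-5) + (-3) + (-7) = 15
σ = (3, 2, 4, 1): 30 + (-5) + 18 + (-6) = 37
σ = (3, 4, 1, 2): 30 + (-5) + (-3) + 24 = 46
σ = (3, 4, 2, 1): 30 + (-5) + (-1) + (-6) = 18
σ = (4, 1, 2, 3): 24 + 3 + (-1) + 28 = 54
σ = (4, 1, 3, 2): 24 + 3 + (-3) + 24 = 48
σ = (4, 2, 1, 3): 24 + (-5) + (-3) + 28 = 44
σ = (4, 2, 3, 1): 24 + (-5) + (-3) + (-6) = 10
σ = (4, 3, 1, 2): 24 + 3 + (-3) + 24 = 48
σ = (4, 3, 2, 1): 24 + 3 + (-1) + (-6) = 20
Optimal value attained by: σ = (2, 4, 3, 1).
Answer: det⊕(C) = 10; verdict: SINGULAR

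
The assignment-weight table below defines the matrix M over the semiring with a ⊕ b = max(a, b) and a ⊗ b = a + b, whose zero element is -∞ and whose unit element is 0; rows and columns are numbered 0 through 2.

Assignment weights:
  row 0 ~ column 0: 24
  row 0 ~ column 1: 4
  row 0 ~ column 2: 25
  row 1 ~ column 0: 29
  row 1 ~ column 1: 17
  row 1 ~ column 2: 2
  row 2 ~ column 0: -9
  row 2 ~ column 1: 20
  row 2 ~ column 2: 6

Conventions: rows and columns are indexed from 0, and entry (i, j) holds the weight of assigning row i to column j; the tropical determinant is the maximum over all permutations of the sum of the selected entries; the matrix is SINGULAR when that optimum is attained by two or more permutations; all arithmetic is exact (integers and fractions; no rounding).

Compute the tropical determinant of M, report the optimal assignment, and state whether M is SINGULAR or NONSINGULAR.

σ = (0, 1, 2): 24 + 17 + 6 = 47
σ = (0, 2, 1): 24 + 2 + 20 = 46
σ = (1, 0, 2): 4 + 29 + 6 = 39
σ = (1, 2, 0): 4 + 2 + (-9) = -3
σ = (2, 0, 1): 25 + 29 + 20 = 74
σ = (2, 1, 0): 25 + 17 + (-9) = 33
Optimal value attained by: σ = (2, 0, 1).
Answer: det⊕(M) = 74; verdict: NONSINGULAR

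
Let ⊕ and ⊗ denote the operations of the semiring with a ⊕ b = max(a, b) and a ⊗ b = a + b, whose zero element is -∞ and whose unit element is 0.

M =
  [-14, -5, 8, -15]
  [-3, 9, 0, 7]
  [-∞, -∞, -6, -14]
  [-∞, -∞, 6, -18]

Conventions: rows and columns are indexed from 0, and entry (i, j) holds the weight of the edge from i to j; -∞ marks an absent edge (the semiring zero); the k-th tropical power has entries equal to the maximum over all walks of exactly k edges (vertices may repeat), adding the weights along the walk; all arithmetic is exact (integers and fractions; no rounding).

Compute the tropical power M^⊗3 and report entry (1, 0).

M^⊗2:
  [-8, 4, 2, 2]
  [6, 18, 13, 16]
  [-∞, -∞, -8, -20]
  [-∞, -∞, 0, -8]
M^⊗3:
  [1, 13, 8, 11]
  [15, 27, 22, 25]
  [-∞, -∞, -14, -22]
  [-∞, -∞, -2, -14]
Key observation: the optimum is the walk 1->1->1->0, with weight 9 + 9 + (-3) = 15.
Optimal value attained by: walk 1->1->1->0.
Answer: (M^⊗3)[1][0] = 15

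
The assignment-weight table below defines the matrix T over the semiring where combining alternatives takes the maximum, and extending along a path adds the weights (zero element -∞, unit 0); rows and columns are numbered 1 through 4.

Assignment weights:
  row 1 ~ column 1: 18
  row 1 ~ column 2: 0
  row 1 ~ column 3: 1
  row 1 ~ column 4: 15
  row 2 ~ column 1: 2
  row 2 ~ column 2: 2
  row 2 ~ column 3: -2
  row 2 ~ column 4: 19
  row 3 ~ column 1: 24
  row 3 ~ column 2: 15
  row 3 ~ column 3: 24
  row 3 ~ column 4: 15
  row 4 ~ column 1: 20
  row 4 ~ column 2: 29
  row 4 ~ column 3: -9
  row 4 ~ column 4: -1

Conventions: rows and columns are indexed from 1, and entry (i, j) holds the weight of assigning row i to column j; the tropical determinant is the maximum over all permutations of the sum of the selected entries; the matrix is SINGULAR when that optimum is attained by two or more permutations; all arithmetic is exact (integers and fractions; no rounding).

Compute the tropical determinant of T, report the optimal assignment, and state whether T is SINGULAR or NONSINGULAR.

σ = (1, 2, 3, 4): 18 + 2 + 24 + (-1) = 43
σ = (1, 2, 4, 3): 18 + 2 + 15 + (-9) = 26
σ = (1, 3, 2, 4): 18 + (-2) + 15 + (-1) = 30
σ = (1, 3, 4, 2): 18 + (-2) + 15 + 29 = 60
σ = (1, 4, 2, 3): 18 + 19 + 15 + (-9) = 43
σ = (1, 4, 3, 2): 18 + 19 + 24 + 29 = 90
σ = (2, 1, 3, 4): 0 + 2 + 24 + (-1) = 25
σ = (2, 1, 4, 3): 0 + 2 + 15 + (-9) = 8
σ = (2, 3, 1, 4): 0 + (-2) + 24 + (-1) = 21
σ = (2, 3, 4, 1): 0 + (-2) + 15 + 20 = 33
σ = (2, 4, 1, 3): 0 + 19 + 24 + (-9) = 34
σ = (2, 4, 3, 1): 0 + 19 + 24 + 20 = 63
σ = (3, 1, 2, 4): 1 + 2 + 15 + (-1) = 17
σ = (3, 1, 4, 2): 1 + 2 + 15 + 29 = 47
σ = (3, 2, 1, 4): 1 + 2 + 24 + (-1) = 26
σ = (3, 2, 4, 1): 1 + 2 + 15 + 20 = 38
σ = (3, 4, 1, 2): 1 + 19 + 24 + 29 = 73
σ = (3, 4, 2, 1): 1 + 19 + 15 + 20 = 55
σ = (4, 1, 2, 3): 15 + 2 + 15 + (-9) = 23
σ = (4, 1, 3, 2): 15 + 2 + 24 + 29 = 70
σ = (4, 2, 1, 3): 15 + 2 + 24 + (-9) = 32
σ = (4, 2, 3, 1): 15 + 2 + 24 + 20 = 61
σ = (4, 3, 1, 2): 15 + (-2) + 24 + 29 = 66
σ = (4, 3, 2, 1): 15 + (-2) + 15 + 20 = 48
Optimal value attained by: σ = (1, 4, 3, 2).
Answer: det⊕(T) = 90; verdict: NONSINGULAR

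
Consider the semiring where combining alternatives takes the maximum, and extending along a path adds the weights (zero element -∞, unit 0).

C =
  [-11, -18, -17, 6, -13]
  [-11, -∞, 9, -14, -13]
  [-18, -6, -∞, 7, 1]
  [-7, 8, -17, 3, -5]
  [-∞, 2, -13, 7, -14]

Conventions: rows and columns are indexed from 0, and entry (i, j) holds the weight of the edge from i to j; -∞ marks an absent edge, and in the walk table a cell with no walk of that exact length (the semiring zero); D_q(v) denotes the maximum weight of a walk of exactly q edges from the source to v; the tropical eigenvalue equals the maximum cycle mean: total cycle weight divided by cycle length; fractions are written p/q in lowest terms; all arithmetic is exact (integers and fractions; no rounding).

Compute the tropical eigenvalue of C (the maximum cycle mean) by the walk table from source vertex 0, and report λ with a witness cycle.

q=0: [0, -∞, -∞, -∞, -∞]
q=1: [-11, -18, -17, 6, -13]
q=2: [-1, 14, -9, 9, 1]
q=3: [3, 17, 23, 12, 4]
q=4: [6, 20, 26, 30, 24]
q=5: [23, 38, 29, 33, 27]
Optimal cycle mean attained by: cycle 1->2->3->1, total 9 + 7 + 8, length 3.
Answer: λ = 8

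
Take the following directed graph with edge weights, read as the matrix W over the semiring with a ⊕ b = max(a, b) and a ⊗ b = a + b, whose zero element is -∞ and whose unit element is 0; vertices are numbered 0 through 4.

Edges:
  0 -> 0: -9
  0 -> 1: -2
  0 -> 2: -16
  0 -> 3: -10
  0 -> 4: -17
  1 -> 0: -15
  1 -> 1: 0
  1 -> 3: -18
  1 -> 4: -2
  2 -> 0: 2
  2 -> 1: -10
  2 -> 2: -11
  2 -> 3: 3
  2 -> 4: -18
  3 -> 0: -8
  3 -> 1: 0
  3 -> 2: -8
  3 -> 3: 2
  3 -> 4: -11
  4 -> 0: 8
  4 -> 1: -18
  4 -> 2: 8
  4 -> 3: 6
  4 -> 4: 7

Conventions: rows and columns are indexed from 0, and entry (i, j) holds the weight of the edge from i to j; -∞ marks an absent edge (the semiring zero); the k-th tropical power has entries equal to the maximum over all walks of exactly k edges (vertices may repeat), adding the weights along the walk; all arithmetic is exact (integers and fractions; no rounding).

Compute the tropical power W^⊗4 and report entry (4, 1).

W^⊗2:
  [-9, -2, -9, -8, -4]
  [6, 0, 6, 4, 5]
  [-5, 3, -5, 5, -8]
  [-3, 2, -3, 4, -2]
  [15, 6, 15, 13, 14]
W^⊗3:
  [4, -2, 4, 2, 3]
  [13, 4, 13, 11, 12]
  [0, 5, 0, 7, 1]
  [6, 4, 6, 6, 5]
  [22, 13, 22, 20, 21]
W^⊗4:
  [11, 2, 11, 9, 10]
  [20, 11, 20, 18, 19]
  [9, 7, 9, 9, 8]
  [13, 6, 13, 11, 12]
  [29, 20, 29, 27, 28]
Key observation: the optimum is the walk 4->4->4->0->1, with weight 7 + 7 + 8 + (-2) = 20.
Optimal value attained by: walk 4->4->4->0->1.
Answer: (W^⊗4)[4][1] = 20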